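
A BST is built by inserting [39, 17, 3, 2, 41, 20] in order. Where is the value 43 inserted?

Starting tree (level order): [39, 17, 41, 3, 20, None, None, 2]
Insertion path: 39 -> 41
Result: insert 43 as right child of 41
Final tree (level order): [39, 17, 41, 3, 20, None, 43, 2]


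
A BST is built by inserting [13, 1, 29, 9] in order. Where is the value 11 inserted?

Starting tree (level order): [13, 1, 29, None, 9]
Insertion path: 13 -> 1 -> 9
Result: insert 11 as right child of 9
Final tree (level order): [13, 1, 29, None, 9, None, None, None, 11]


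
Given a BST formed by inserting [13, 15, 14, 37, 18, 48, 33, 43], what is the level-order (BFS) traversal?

Tree insertion order: [13, 15, 14, 37, 18, 48, 33, 43]
Tree (level-order array): [13, None, 15, 14, 37, None, None, 18, 48, None, 33, 43]
BFS from the root, enqueuing left then right child of each popped node:
  queue [13] -> pop 13, enqueue [15], visited so far: [13]
  queue [15] -> pop 15, enqueue [14, 37], visited so far: [13, 15]
  queue [14, 37] -> pop 14, enqueue [none], visited so far: [13, 15, 14]
  queue [37] -> pop 37, enqueue [18, 48], visited so far: [13, 15, 14, 37]
  queue [18, 48] -> pop 18, enqueue [33], visited so far: [13, 15, 14, 37, 18]
  queue [48, 33] -> pop 48, enqueue [43], visited so far: [13, 15, 14, 37, 18, 48]
  queue [33, 43] -> pop 33, enqueue [none], visited so far: [13, 15, 14, 37, 18, 48, 33]
  queue [43] -> pop 43, enqueue [none], visited so far: [13, 15, 14, 37, 18, 48, 33, 43]
Result: [13, 15, 14, 37, 18, 48, 33, 43]


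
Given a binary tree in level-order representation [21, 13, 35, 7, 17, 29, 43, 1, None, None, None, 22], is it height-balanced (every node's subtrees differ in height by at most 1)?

Tree (level-order array): [21, 13, 35, 7, 17, 29, 43, 1, None, None, None, 22]
Definition: a tree is height-balanced if, at every node, |h(left) - h(right)| <= 1 (empty subtree has height -1).
Bottom-up per-node check:
  node 1: h_left=-1, h_right=-1, diff=0 [OK], height=0
  node 7: h_left=0, h_right=-1, diff=1 [OK], height=1
  node 17: h_left=-1, h_right=-1, diff=0 [OK], height=0
  node 13: h_left=1, h_right=0, diff=1 [OK], height=2
  node 22: h_left=-1, h_right=-1, diff=0 [OK], height=0
  node 29: h_left=0, h_right=-1, diff=1 [OK], height=1
  node 43: h_left=-1, h_right=-1, diff=0 [OK], height=0
  node 35: h_left=1, h_right=0, diff=1 [OK], height=2
  node 21: h_left=2, h_right=2, diff=0 [OK], height=3
All nodes satisfy the balance condition.
Result: Balanced


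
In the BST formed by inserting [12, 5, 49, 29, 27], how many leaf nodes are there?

Tree built from: [12, 5, 49, 29, 27]
Tree (level-order array): [12, 5, 49, None, None, 29, None, 27]
Rule: A leaf has 0 children.
Per-node child counts:
  node 12: 2 child(ren)
  node 5: 0 child(ren)
  node 49: 1 child(ren)
  node 29: 1 child(ren)
  node 27: 0 child(ren)
Matching nodes: [5, 27]
Count of leaf nodes: 2


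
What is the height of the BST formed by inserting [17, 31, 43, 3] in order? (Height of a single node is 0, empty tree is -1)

Insertion order: [17, 31, 43, 3]
Tree (level-order array): [17, 3, 31, None, None, None, 43]
Compute height bottom-up (empty subtree = -1):
  height(3) = 1 + max(-1, -1) = 0
  height(43) = 1 + max(-1, -1) = 0
  height(31) = 1 + max(-1, 0) = 1
  height(17) = 1 + max(0, 1) = 2
Height = 2


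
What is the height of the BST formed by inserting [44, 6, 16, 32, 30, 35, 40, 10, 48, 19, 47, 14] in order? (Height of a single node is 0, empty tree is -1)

Insertion order: [44, 6, 16, 32, 30, 35, 40, 10, 48, 19, 47, 14]
Tree (level-order array): [44, 6, 48, None, 16, 47, None, 10, 32, None, None, None, 14, 30, 35, None, None, 19, None, None, 40]
Compute height bottom-up (empty subtree = -1):
  height(14) = 1 + max(-1, -1) = 0
  height(10) = 1 + max(-1, 0) = 1
  height(19) = 1 + max(-1, -1) = 0
  height(30) = 1 + max(0, -1) = 1
  height(40) = 1 + max(-1, -1) = 0
  height(35) = 1 + max(-1, 0) = 1
  height(32) = 1 + max(1, 1) = 2
  height(16) = 1 + max(1, 2) = 3
  height(6) = 1 + max(-1, 3) = 4
  height(47) = 1 + max(-1, -1) = 0
  height(48) = 1 + max(0, -1) = 1
  height(44) = 1 + max(4, 1) = 5
Height = 5


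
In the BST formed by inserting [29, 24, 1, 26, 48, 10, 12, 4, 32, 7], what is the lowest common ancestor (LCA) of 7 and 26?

Tree insertion order: [29, 24, 1, 26, 48, 10, 12, 4, 32, 7]
Tree (level-order array): [29, 24, 48, 1, 26, 32, None, None, 10, None, None, None, None, 4, 12, None, 7]
In a BST, the LCA of p=7, q=26 is the first node v on the
root-to-leaf path with p <= v <= q (go left if both < v, right if both > v).
Walk from root:
  at 29: both 7 and 26 < 29, go left
  at 24: 7 <= 24 <= 26, this is the LCA
LCA = 24


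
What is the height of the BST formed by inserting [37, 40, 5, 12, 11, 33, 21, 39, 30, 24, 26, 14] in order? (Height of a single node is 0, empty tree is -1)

Insertion order: [37, 40, 5, 12, 11, 33, 21, 39, 30, 24, 26, 14]
Tree (level-order array): [37, 5, 40, None, 12, 39, None, 11, 33, None, None, None, None, 21, None, 14, 30, None, None, 24, None, None, 26]
Compute height bottom-up (empty subtree = -1):
  height(11) = 1 + max(-1, -1) = 0
  height(14) = 1 + max(-1, -1) = 0
  height(26) = 1 + max(-1, -1) = 0
  height(24) = 1 + max(-1, 0) = 1
  height(30) = 1 + max(1, -1) = 2
  height(21) = 1 + max(0, 2) = 3
  height(33) = 1 + max(3, -1) = 4
  height(12) = 1 + max(0, 4) = 5
  height(5) = 1 + max(-1, 5) = 6
  height(39) = 1 + max(-1, -1) = 0
  height(40) = 1 + max(0, -1) = 1
  height(37) = 1 + max(6, 1) = 7
Height = 7


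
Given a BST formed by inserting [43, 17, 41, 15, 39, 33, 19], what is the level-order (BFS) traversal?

Tree insertion order: [43, 17, 41, 15, 39, 33, 19]
Tree (level-order array): [43, 17, None, 15, 41, None, None, 39, None, 33, None, 19]
BFS from the root, enqueuing left then right child of each popped node:
  queue [43] -> pop 43, enqueue [17], visited so far: [43]
  queue [17] -> pop 17, enqueue [15, 41], visited so far: [43, 17]
  queue [15, 41] -> pop 15, enqueue [none], visited so far: [43, 17, 15]
  queue [41] -> pop 41, enqueue [39], visited so far: [43, 17, 15, 41]
  queue [39] -> pop 39, enqueue [33], visited so far: [43, 17, 15, 41, 39]
  queue [33] -> pop 33, enqueue [19], visited so far: [43, 17, 15, 41, 39, 33]
  queue [19] -> pop 19, enqueue [none], visited so far: [43, 17, 15, 41, 39, 33, 19]
Result: [43, 17, 15, 41, 39, 33, 19]


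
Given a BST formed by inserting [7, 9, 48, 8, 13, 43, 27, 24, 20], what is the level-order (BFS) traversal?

Tree insertion order: [7, 9, 48, 8, 13, 43, 27, 24, 20]
Tree (level-order array): [7, None, 9, 8, 48, None, None, 13, None, None, 43, 27, None, 24, None, 20]
BFS from the root, enqueuing left then right child of each popped node:
  queue [7] -> pop 7, enqueue [9], visited so far: [7]
  queue [9] -> pop 9, enqueue [8, 48], visited so far: [7, 9]
  queue [8, 48] -> pop 8, enqueue [none], visited so far: [7, 9, 8]
  queue [48] -> pop 48, enqueue [13], visited so far: [7, 9, 8, 48]
  queue [13] -> pop 13, enqueue [43], visited so far: [7, 9, 8, 48, 13]
  queue [43] -> pop 43, enqueue [27], visited so far: [7, 9, 8, 48, 13, 43]
  queue [27] -> pop 27, enqueue [24], visited so far: [7, 9, 8, 48, 13, 43, 27]
  queue [24] -> pop 24, enqueue [20], visited so far: [7, 9, 8, 48, 13, 43, 27, 24]
  queue [20] -> pop 20, enqueue [none], visited so far: [7, 9, 8, 48, 13, 43, 27, 24, 20]
Result: [7, 9, 8, 48, 13, 43, 27, 24, 20]


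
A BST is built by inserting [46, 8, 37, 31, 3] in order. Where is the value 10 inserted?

Starting tree (level order): [46, 8, None, 3, 37, None, None, 31]
Insertion path: 46 -> 8 -> 37 -> 31
Result: insert 10 as left child of 31
Final tree (level order): [46, 8, None, 3, 37, None, None, 31, None, 10]


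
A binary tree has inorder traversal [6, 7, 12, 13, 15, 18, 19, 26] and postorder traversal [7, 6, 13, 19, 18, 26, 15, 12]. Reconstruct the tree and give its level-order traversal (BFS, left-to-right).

Inorder:   [6, 7, 12, 13, 15, 18, 19, 26]
Postorder: [7, 6, 13, 19, 18, 26, 15, 12]
Algorithm: postorder visits root last, so walk postorder right-to-left;
each value is the root of the current inorder slice — split it at that
value, recurse on the right subtree first, then the left.
Recursive splits:
  root=12; inorder splits into left=[6, 7], right=[13, 15, 18, 19, 26]
  root=15; inorder splits into left=[13], right=[18, 19, 26]
  root=26; inorder splits into left=[18, 19], right=[]
  root=18; inorder splits into left=[], right=[19]
  root=19; inorder splits into left=[], right=[]
  root=13; inorder splits into left=[], right=[]
  root=6; inorder splits into left=[], right=[7]
  root=7; inorder splits into left=[], right=[]
Reconstructed level-order: [12, 6, 15, 7, 13, 26, 18, 19]


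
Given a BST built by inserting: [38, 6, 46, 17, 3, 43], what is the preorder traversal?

Tree insertion order: [38, 6, 46, 17, 3, 43]
Tree (level-order array): [38, 6, 46, 3, 17, 43]
Preorder traversal: [38, 6, 3, 17, 46, 43]


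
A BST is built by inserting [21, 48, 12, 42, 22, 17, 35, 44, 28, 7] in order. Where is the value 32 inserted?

Starting tree (level order): [21, 12, 48, 7, 17, 42, None, None, None, None, None, 22, 44, None, 35, None, None, 28]
Insertion path: 21 -> 48 -> 42 -> 22 -> 35 -> 28
Result: insert 32 as right child of 28
Final tree (level order): [21, 12, 48, 7, 17, 42, None, None, None, None, None, 22, 44, None, 35, None, None, 28, None, None, 32]


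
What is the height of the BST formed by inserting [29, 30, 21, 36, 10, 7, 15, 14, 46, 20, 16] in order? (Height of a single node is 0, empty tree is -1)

Insertion order: [29, 30, 21, 36, 10, 7, 15, 14, 46, 20, 16]
Tree (level-order array): [29, 21, 30, 10, None, None, 36, 7, 15, None, 46, None, None, 14, 20, None, None, None, None, 16]
Compute height bottom-up (empty subtree = -1):
  height(7) = 1 + max(-1, -1) = 0
  height(14) = 1 + max(-1, -1) = 0
  height(16) = 1 + max(-1, -1) = 0
  height(20) = 1 + max(0, -1) = 1
  height(15) = 1 + max(0, 1) = 2
  height(10) = 1 + max(0, 2) = 3
  height(21) = 1 + max(3, -1) = 4
  height(46) = 1 + max(-1, -1) = 0
  height(36) = 1 + max(-1, 0) = 1
  height(30) = 1 + max(-1, 1) = 2
  height(29) = 1 + max(4, 2) = 5
Height = 5


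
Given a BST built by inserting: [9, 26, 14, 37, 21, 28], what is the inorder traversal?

Tree insertion order: [9, 26, 14, 37, 21, 28]
Tree (level-order array): [9, None, 26, 14, 37, None, 21, 28]
Inorder traversal: [9, 14, 21, 26, 28, 37]


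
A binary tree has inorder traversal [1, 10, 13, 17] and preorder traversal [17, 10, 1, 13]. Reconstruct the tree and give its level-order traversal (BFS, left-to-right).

Inorder:  [1, 10, 13, 17]
Preorder: [17, 10, 1, 13]
Algorithm: preorder visits root first, so consume preorder in order;
for each root, split the current inorder slice at that value into
left-subtree inorder and right-subtree inorder, then recurse.
Recursive splits:
  root=17; inorder splits into left=[1, 10, 13], right=[]
  root=10; inorder splits into left=[1], right=[13]
  root=1; inorder splits into left=[], right=[]
  root=13; inorder splits into left=[], right=[]
Reconstructed level-order: [17, 10, 1, 13]


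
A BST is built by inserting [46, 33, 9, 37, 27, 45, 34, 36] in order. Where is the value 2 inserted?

Starting tree (level order): [46, 33, None, 9, 37, None, 27, 34, 45, None, None, None, 36]
Insertion path: 46 -> 33 -> 9
Result: insert 2 as left child of 9
Final tree (level order): [46, 33, None, 9, 37, 2, 27, 34, 45, None, None, None, None, None, 36]


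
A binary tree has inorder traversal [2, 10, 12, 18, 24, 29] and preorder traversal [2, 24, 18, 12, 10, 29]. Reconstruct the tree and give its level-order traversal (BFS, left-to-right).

Inorder:  [2, 10, 12, 18, 24, 29]
Preorder: [2, 24, 18, 12, 10, 29]
Algorithm: preorder visits root first, so consume preorder in order;
for each root, split the current inorder slice at that value into
left-subtree inorder and right-subtree inorder, then recurse.
Recursive splits:
  root=2; inorder splits into left=[], right=[10, 12, 18, 24, 29]
  root=24; inorder splits into left=[10, 12, 18], right=[29]
  root=18; inorder splits into left=[10, 12], right=[]
  root=12; inorder splits into left=[10], right=[]
  root=10; inorder splits into left=[], right=[]
  root=29; inorder splits into left=[], right=[]
Reconstructed level-order: [2, 24, 18, 29, 12, 10]


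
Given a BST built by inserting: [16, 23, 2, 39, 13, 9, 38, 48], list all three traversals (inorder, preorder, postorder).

Tree insertion order: [16, 23, 2, 39, 13, 9, 38, 48]
Tree (level-order array): [16, 2, 23, None, 13, None, 39, 9, None, 38, 48]
Inorder (L, root, R): [2, 9, 13, 16, 23, 38, 39, 48]
Preorder (root, L, R): [16, 2, 13, 9, 23, 39, 38, 48]
Postorder (L, R, root): [9, 13, 2, 38, 48, 39, 23, 16]


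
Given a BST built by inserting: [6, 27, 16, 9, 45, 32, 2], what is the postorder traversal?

Tree insertion order: [6, 27, 16, 9, 45, 32, 2]
Tree (level-order array): [6, 2, 27, None, None, 16, 45, 9, None, 32]
Postorder traversal: [2, 9, 16, 32, 45, 27, 6]


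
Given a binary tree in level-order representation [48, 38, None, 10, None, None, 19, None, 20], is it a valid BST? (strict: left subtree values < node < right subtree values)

Level-order array: [48, 38, None, 10, None, None, 19, None, 20]
Validate using subtree bounds (lo, hi): at each node, require lo < value < hi,
then recurse left with hi=value and right with lo=value.
Preorder trace (stopping at first violation):
  at node 48 with bounds (-inf, +inf): OK
  at node 38 with bounds (-inf, 48): OK
  at node 10 with bounds (-inf, 38): OK
  at node 19 with bounds (10, 38): OK
  at node 20 with bounds (19, 38): OK
No violation found at any node.
Result: Valid BST


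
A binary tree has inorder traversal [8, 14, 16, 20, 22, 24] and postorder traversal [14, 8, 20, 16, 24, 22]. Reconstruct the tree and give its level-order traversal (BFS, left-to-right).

Inorder:   [8, 14, 16, 20, 22, 24]
Postorder: [14, 8, 20, 16, 24, 22]
Algorithm: postorder visits root last, so walk postorder right-to-left;
each value is the root of the current inorder slice — split it at that
value, recurse on the right subtree first, then the left.
Recursive splits:
  root=22; inorder splits into left=[8, 14, 16, 20], right=[24]
  root=24; inorder splits into left=[], right=[]
  root=16; inorder splits into left=[8, 14], right=[20]
  root=20; inorder splits into left=[], right=[]
  root=8; inorder splits into left=[], right=[14]
  root=14; inorder splits into left=[], right=[]
Reconstructed level-order: [22, 16, 24, 8, 20, 14]


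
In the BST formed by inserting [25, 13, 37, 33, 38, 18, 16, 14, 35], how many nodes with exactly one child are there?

Tree built from: [25, 13, 37, 33, 38, 18, 16, 14, 35]
Tree (level-order array): [25, 13, 37, None, 18, 33, 38, 16, None, None, 35, None, None, 14]
Rule: These are nodes with exactly 1 non-null child.
Per-node child counts:
  node 25: 2 child(ren)
  node 13: 1 child(ren)
  node 18: 1 child(ren)
  node 16: 1 child(ren)
  node 14: 0 child(ren)
  node 37: 2 child(ren)
  node 33: 1 child(ren)
  node 35: 0 child(ren)
  node 38: 0 child(ren)
Matching nodes: [13, 18, 16, 33]
Count of nodes with exactly one child: 4


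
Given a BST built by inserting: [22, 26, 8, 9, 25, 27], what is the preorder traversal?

Tree insertion order: [22, 26, 8, 9, 25, 27]
Tree (level-order array): [22, 8, 26, None, 9, 25, 27]
Preorder traversal: [22, 8, 9, 26, 25, 27]


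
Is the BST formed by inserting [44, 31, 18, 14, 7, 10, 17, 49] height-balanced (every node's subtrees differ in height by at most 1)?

Tree (level-order array): [44, 31, 49, 18, None, None, None, 14, None, 7, 17, None, 10]
Definition: a tree is height-balanced if, at every node, |h(left) - h(right)| <= 1 (empty subtree has height -1).
Bottom-up per-node check:
  node 10: h_left=-1, h_right=-1, diff=0 [OK], height=0
  node 7: h_left=-1, h_right=0, diff=1 [OK], height=1
  node 17: h_left=-1, h_right=-1, diff=0 [OK], height=0
  node 14: h_left=1, h_right=0, diff=1 [OK], height=2
  node 18: h_left=2, h_right=-1, diff=3 [FAIL (|2--1|=3 > 1)], height=3
  node 31: h_left=3, h_right=-1, diff=4 [FAIL (|3--1|=4 > 1)], height=4
  node 49: h_left=-1, h_right=-1, diff=0 [OK], height=0
  node 44: h_left=4, h_right=0, diff=4 [FAIL (|4-0|=4 > 1)], height=5
Node 18 violates the condition: |2 - -1| = 3 > 1.
Result: Not balanced


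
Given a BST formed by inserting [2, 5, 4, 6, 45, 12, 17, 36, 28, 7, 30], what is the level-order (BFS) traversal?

Tree insertion order: [2, 5, 4, 6, 45, 12, 17, 36, 28, 7, 30]
Tree (level-order array): [2, None, 5, 4, 6, None, None, None, 45, 12, None, 7, 17, None, None, None, 36, 28, None, None, 30]
BFS from the root, enqueuing left then right child of each popped node:
  queue [2] -> pop 2, enqueue [5], visited so far: [2]
  queue [5] -> pop 5, enqueue [4, 6], visited so far: [2, 5]
  queue [4, 6] -> pop 4, enqueue [none], visited so far: [2, 5, 4]
  queue [6] -> pop 6, enqueue [45], visited so far: [2, 5, 4, 6]
  queue [45] -> pop 45, enqueue [12], visited so far: [2, 5, 4, 6, 45]
  queue [12] -> pop 12, enqueue [7, 17], visited so far: [2, 5, 4, 6, 45, 12]
  queue [7, 17] -> pop 7, enqueue [none], visited so far: [2, 5, 4, 6, 45, 12, 7]
  queue [17] -> pop 17, enqueue [36], visited so far: [2, 5, 4, 6, 45, 12, 7, 17]
  queue [36] -> pop 36, enqueue [28], visited so far: [2, 5, 4, 6, 45, 12, 7, 17, 36]
  queue [28] -> pop 28, enqueue [30], visited so far: [2, 5, 4, 6, 45, 12, 7, 17, 36, 28]
  queue [30] -> pop 30, enqueue [none], visited so far: [2, 5, 4, 6, 45, 12, 7, 17, 36, 28, 30]
Result: [2, 5, 4, 6, 45, 12, 7, 17, 36, 28, 30]


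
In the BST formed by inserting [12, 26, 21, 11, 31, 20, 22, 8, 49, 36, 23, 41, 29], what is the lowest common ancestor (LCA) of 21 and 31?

Tree insertion order: [12, 26, 21, 11, 31, 20, 22, 8, 49, 36, 23, 41, 29]
Tree (level-order array): [12, 11, 26, 8, None, 21, 31, None, None, 20, 22, 29, 49, None, None, None, 23, None, None, 36, None, None, None, None, 41]
In a BST, the LCA of p=21, q=31 is the first node v on the
root-to-leaf path with p <= v <= q (go left if both < v, right if both > v).
Walk from root:
  at 12: both 21 and 31 > 12, go right
  at 26: 21 <= 26 <= 31, this is the LCA
LCA = 26


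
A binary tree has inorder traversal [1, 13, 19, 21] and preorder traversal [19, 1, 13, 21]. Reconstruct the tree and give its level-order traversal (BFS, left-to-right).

Inorder:  [1, 13, 19, 21]
Preorder: [19, 1, 13, 21]
Algorithm: preorder visits root first, so consume preorder in order;
for each root, split the current inorder slice at that value into
left-subtree inorder and right-subtree inorder, then recurse.
Recursive splits:
  root=19; inorder splits into left=[1, 13], right=[21]
  root=1; inorder splits into left=[], right=[13]
  root=13; inorder splits into left=[], right=[]
  root=21; inorder splits into left=[], right=[]
Reconstructed level-order: [19, 1, 21, 13]


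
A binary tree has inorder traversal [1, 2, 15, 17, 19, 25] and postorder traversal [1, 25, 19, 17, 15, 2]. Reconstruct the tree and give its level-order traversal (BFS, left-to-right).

Inorder:   [1, 2, 15, 17, 19, 25]
Postorder: [1, 25, 19, 17, 15, 2]
Algorithm: postorder visits root last, so walk postorder right-to-left;
each value is the root of the current inorder slice — split it at that
value, recurse on the right subtree first, then the left.
Recursive splits:
  root=2; inorder splits into left=[1], right=[15, 17, 19, 25]
  root=15; inorder splits into left=[], right=[17, 19, 25]
  root=17; inorder splits into left=[], right=[19, 25]
  root=19; inorder splits into left=[], right=[25]
  root=25; inorder splits into left=[], right=[]
  root=1; inorder splits into left=[], right=[]
Reconstructed level-order: [2, 1, 15, 17, 19, 25]


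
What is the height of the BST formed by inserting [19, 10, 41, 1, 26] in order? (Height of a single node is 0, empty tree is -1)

Insertion order: [19, 10, 41, 1, 26]
Tree (level-order array): [19, 10, 41, 1, None, 26]
Compute height bottom-up (empty subtree = -1):
  height(1) = 1 + max(-1, -1) = 0
  height(10) = 1 + max(0, -1) = 1
  height(26) = 1 + max(-1, -1) = 0
  height(41) = 1 + max(0, -1) = 1
  height(19) = 1 + max(1, 1) = 2
Height = 2


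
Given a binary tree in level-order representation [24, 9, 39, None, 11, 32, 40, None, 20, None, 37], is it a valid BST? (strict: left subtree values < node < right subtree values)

Level-order array: [24, 9, 39, None, 11, 32, 40, None, 20, None, 37]
Validate using subtree bounds (lo, hi): at each node, require lo < value < hi,
then recurse left with hi=value and right with lo=value.
Preorder trace (stopping at first violation):
  at node 24 with bounds (-inf, +inf): OK
  at node 9 with bounds (-inf, 24): OK
  at node 11 with bounds (9, 24): OK
  at node 20 with bounds (11, 24): OK
  at node 39 with bounds (24, +inf): OK
  at node 32 with bounds (24, 39): OK
  at node 37 with bounds (32, 39): OK
  at node 40 with bounds (39, +inf): OK
No violation found at any node.
Result: Valid BST


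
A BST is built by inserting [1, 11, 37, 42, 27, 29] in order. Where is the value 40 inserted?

Starting tree (level order): [1, None, 11, None, 37, 27, 42, None, 29]
Insertion path: 1 -> 11 -> 37 -> 42
Result: insert 40 as left child of 42
Final tree (level order): [1, None, 11, None, 37, 27, 42, None, 29, 40]


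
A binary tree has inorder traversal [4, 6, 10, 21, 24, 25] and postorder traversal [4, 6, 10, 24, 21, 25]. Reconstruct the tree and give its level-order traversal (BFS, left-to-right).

Inorder:   [4, 6, 10, 21, 24, 25]
Postorder: [4, 6, 10, 24, 21, 25]
Algorithm: postorder visits root last, so walk postorder right-to-left;
each value is the root of the current inorder slice — split it at that
value, recurse on the right subtree first, then the left.
Recursive splits:
  root=25; inorder splits into left=[4, 6, 10, 21, 24], right=[]
  root=21; inorder splits into left=[4, 6, 10], right=[24]
  root=24; inorder splits into left=[], right=[]
  root=10; inorder splits into left=[4, 6], right=[]
  root=6; inorder splits into left=[4], right=[]
  root=4; inorder splits into left=[], right=[]
Reconstructed level-order: [25, 21, 10, 24, 6, 4]


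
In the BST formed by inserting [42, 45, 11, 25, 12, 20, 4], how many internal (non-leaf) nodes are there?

Tree built from: [42, 45, 11, 25, 12, 20, 4]
Tree (level-order array): [42, 11, 45, 4, 25, None, None, None, None, 12, None, None, 20]
Rule: An internal node has at least one child.
Per-node child counts:
  node 42: 2 child(ren)
  node 11: 2 child(ren)
  node 4: 0 child(ren)
  node 25: 1 child(ren)
  node 12: 1 child(ren)
  node 20: 0 child(ren)
  node 45: 0 child(ren)
Matching nodes: [42, 11, 25, 12]
Count of internal (non-leaf) nodes: 4


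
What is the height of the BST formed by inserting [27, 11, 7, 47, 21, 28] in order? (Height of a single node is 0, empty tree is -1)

Insertion order: [27, 11, 7, 47, 21, 28]
Tree (level-order array): [27, 11, 47, 7, 21, 28]
Compute height bottom-up (empty subtree = -1):
  height(7) = 1 + max(-1, -1) = 0
  height(21) = 1 + max(-1, -1) = 0
  height(11) = 1 + max(0, 0) = 1
  height(28) = 1 + max(-1, -1) = 0
  height(47) = 1 + max(0, -1) = 1
  height(27) = 1 + max(1, 1) = 2
Height = 2


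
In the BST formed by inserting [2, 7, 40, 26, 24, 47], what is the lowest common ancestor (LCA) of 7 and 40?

Tree insertion order: [2, 7, 40, 26, 24, 47]
Tree (level-order array): [2, None, 7, None, 40, 26, 47, 24]
In a BST, the LCA of p=7, q=40 is the first node v on the
root-to-leaf path with p <= v <= q (go left if both < v, right if both > v).
Walk from root:
  at 2: both 7 and 40 > 2, go right
  at 7: 7 <= 7 <= 40, this is the LCA
LCA = 7


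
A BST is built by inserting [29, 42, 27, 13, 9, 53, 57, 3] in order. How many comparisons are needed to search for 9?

Search path for 9: 29 -> 27 -> 13 -> 9
Found: True
Comparisons: 4


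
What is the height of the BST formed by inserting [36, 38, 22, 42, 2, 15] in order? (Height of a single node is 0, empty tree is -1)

Insertion order: [36, 38, 22, 42, 2, 15]
Tree (level-order array): [36, 22, 38, 2, None, None, 42, None, 15]
Compute height bottom-up (empty subtree = -1):
  height(15) = 1 + max(-1, -1) = 0
  height(2) = 1 + max(-1, 0) = 1
  height(22) = 1 + max(1, -1) = 2
  height(42) = 1 + max(-1, -1) = 0
  height(38) = 1 + max(-1, 0) = 1
  height(36) = 1 + max(2, 1) = 3
Height = 3


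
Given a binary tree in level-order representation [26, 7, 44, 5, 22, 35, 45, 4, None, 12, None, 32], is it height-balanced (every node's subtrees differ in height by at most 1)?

Tree (level-order array): [26, 7, 44, 5, 22, 35, 45, 4, None, 12, None, 32]
Definition: a tree is height-balanced if, at every node, |h(left) - h(right)| <= 1 (empty subtree has height -1).
Bottom-up per-node check:
  node 4: h_left=-1, h_right=-1, diff=0 [OK], height=0
  node 5: h_left=0, h_right=-1, diff=1 [OK], height=1
  node 12: h_left=-1, h_right=-1, diff=0 [OK], height=0
  node 22: h_left=0, h_right=-1, diff=1 [OK], height=1
  node 7: h_left=1, h_right=1, diff=0 [OK], height=2
  node 32: h_left=-1, h_right=-1, diff=0 [OK], height=0
  node 35: h_left=0, h_right=-1, diff=1 [OK], height=1
  node 45: h_left=-1, h_right=-1, diff=0 [OK], height=0
  node 44: h_left=1, h_right=0, diff=1 [OK], height=2
  node 26: h_left=2, h_right=2, diff=0 [OK], height=3
All nodes satisfy the balance condition.
Result: Balanced


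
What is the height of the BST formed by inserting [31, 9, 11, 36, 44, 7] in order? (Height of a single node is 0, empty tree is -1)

Insertion order: [31, 9, 11, 36, 44, 7]
Tree (level-order array): [31, 9, 36, 7, 11, None, 44]
Compute height bottom-up (empty subtree = -1):
  height(7) = 1 + max(-1, -1) = 0
  height(11) = 1 + max(-1, -1) = 0
  height(9) = 1 + max(0, 0) = 1
  height(44) = 1 + max(-1, -1) = 0
  height(36) = 1 + max(-1, 0) = 1
  height(31) = 1 + max(1, 1) = 2
Height = 2


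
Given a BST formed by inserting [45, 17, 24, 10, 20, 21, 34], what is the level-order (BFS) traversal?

Tree insertion order: [45, 17, 24, 10, 20, 21, 34]
Tree (level-order array): [45, 17, None, 10, 24, None, None, 20, 34, None, 21]
BFS from the root, enqueuing left then right child of each popped node:
  queue [45] -> pop 45, enqueue [17], visited so far: [45]
  queue [17] -> pop 17, enqueue [10, 24], visited so far: [45, 17]
  queue [10, 24] -> pop 10, enqueue [none], visited so far: [45, 17, 10]
  queue [24] -> pop 24, enqueue [20, 34], visited so far: [45, 17, 10, 24]
  queue [20, 34] -> pop 20, enqueue [21], visited so far: [45, 17, 10, 24, 20]
  queue [34, 21] -> pop 34, enqueue [none], visited so far: [45, 17, 10, 24, 20, 34]
  queue [21] -> pop 21, enqueue [none], visited so far: [45, 17, 10, 24, 20, 34, 21]
Result: [45, 17, 10, 24, 20, 34, 21]


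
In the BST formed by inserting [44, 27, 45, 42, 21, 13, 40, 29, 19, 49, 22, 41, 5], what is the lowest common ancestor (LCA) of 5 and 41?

Tree insertion order: [44, 27, 45, 42, 21, 13, 40, 29, 19, 49, 22, 41, 5]
Tree (level-order array): [44, 27, 45, 21, 42, None, 49, 13, 22, 40, None, None, None, 5, 19, None, None, 29, 41]
In a BST, the LCA of p=5, q=41 is the first node v on the
root-to-leaf path with p <= v <= q (go left if both < v, right if both > v).
Walk from root:
  at 44: both 5 and 41 < 44, go left
  at 27: 5 <= 27 <= 41, this is the LCA
LCA = 27


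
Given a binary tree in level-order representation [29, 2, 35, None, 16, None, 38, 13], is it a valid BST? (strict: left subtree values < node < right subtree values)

Level-order array: [29, 2, 35, None, 16, None, 38, 13]
Validate using subtree bounds (lo, hi): at each node, require lo < value < hi,
then recurse left with hi=value and right with lo=value.
Preorder trace (stopping at first violation):
  at node 29 with bounds (-inf, +inf): OK
  at node 2 with bounds (-inf, 29): OK
  at node 16 with bounds (2, 29): OK
  at node 13 with bounds (2, 16): OK
  at node 35 with bounds (29, +inf): OK
  at node 38 with bounds (35, +inf): OK
No violation found at any node.
Result: Valid BST


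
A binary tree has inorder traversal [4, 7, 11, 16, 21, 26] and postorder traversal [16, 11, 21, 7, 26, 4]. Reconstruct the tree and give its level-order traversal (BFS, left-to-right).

Inorder:   [4, 7, 11, 16, 21, 26]
Postorder: [16, 11, 21, 7, 26, 4]
Algorithm: postorder visits root last, so walk postorder right-to-left;
each value is the root of the current inorder slice — split it at that
value, recurse on the right subtree first, then the left.
Recursive splits:
  root=4; inorder splits into left=[], right=[7, 11, 16, 21, 26]
  root=26; inorder splits into left=[7, 11, 16, 21], right=[]
  root=7; inorder splits into left=[], right=[11, 16, 21]
  root=21; inorder splits into left=[11, 16], right=[]
  root=11; inorder splits into left=[], right=[16]
  root=16; inorder splits into left=[], right=[]
Reconstructed level-order: [4, 26, 7, 21, 11, 16]


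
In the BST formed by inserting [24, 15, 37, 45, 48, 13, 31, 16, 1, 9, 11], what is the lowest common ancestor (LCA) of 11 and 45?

Tree insertion order: [24, 15, 37, 45, 48, 13, 31, 16, 1, 9, 11]
Tree (level-order array): [24, 15, 37, 13, 16, 31, 45, 1, None, None, None, None, None, None, 48, None, 9, None, None, None, 11]
In a BST, the LCA of p=11, q=45 is the first node v on the
root-to-leaf path with p <= v <= q (go left if both < v, right if both > v).
Walk from root:
  at 24: 11 <= 24 <= 45, this is the LCA
LCA = 24


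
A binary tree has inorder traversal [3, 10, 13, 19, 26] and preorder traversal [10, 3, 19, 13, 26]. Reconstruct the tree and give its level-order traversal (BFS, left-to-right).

Inorder:  [3, 10, 13, 19, 26]
Preorder: [10, 3, 19, 13, 26]
Algorithm: preorder visits root first, so consume preorder in order;
for each root, split the current inorder slice at that value into
left-subtree inorder and right-subtree inorder, then recurse.
Recursive splits:
  root=10; inorder splits into left=[3], right=[13, 19, 26]
  root=3; inorder splits into left=[], right=[]
  root=19; inorder splits into left=[13], right=[26]
  root=13; inorder splits into left=[], right=[]
  root=26; inorder splits into left=[], right=[]
Reconstructed level-order: [10, 3, 19, 13, 26]


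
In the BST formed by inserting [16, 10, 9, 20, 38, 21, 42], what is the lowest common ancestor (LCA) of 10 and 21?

Tree insertion order: [16, 10, 9, 20, 38, 21, 42]
Tree (level-order array): [16, 10, 20, 9, None, None, 38, None, None, 21, 42]
In a BST, the LCA of p=10, q=21 is the first node v on the
root-to-leaf path with p <= v <= q (go left if both < v, right if both > v).
Walk from root:
  at 16: 10 <= 16 <= 21, this is the LCA
LCA = 16


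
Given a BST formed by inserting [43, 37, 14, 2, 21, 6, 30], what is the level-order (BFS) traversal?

Tree insertion order: [43, 37, 14, 2, 21, 6, 30]
Tree (level-order array): [43, 37, None, 14, None, 2, 21, None, 6, None, 30]
BFS from the root, enqueuing left then right child of each popped node:
  queue [43] -> pop 43, enqueue [37], visited so far: [43]
  queue [37] -> pop 37, enqueue [14], visited so far: [43, 37]
  queue [14] -> pop 14, enqueue [2, 21], visited so far: [43, 37, 14]
  queue [2, 21] -> pop 2, enqueue [6], visited so far: [43, 37, 14, 2]
  queue [21, 6] -> pop 21, enqueue [30], visited so far: [43, 37, 14, 2, 21]
  queue [6, 30] -> pop 6, enqueue [none], visited so far: [43, 37, 14, 2, 21, 6]
  queue [30] -> pop 30, enqueue [none], visited so far: [43, 37, 14, 2, 21, 6, 30]
Result: [43, 37, 14, 2, 21, 6, 30]


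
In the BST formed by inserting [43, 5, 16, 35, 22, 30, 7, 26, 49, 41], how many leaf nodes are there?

Tree built from: [43, 5, 16, 35, 22, 30, 7, 26, 49, 41]
Tree (level-order array): [43, 5, 49, None, 16, None, None, 7, 35, None, None, 22, 41, None, 30, None, None, 26]
Rule: A leaf has 0 children.
Per-node child counts:
  node 43: 2 child(ren)
  node 5: 1 child(ren)
  node 16: 2 child(ren)
  node 7: 0 child(ren)
  node 35: 2 child(ren)
  node 22: 1 child(ren)
  node 30: 1 child(ren)
  node 26: 0 child(ren)
  node 41: 0 child(ren)
  node 49: 0 child(ren)
Matching nodes: [7, 26, 41, 49]
Count of leaf nodes: 4


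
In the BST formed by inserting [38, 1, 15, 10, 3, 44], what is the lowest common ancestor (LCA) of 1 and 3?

Tree insertion order: [38, 1, 15, 10, 3, 44]
Tree (level-order array): [38, 1, 44, None, 15, None, None, 10, None, 3]
In a BST, the LCA of p=1, q=3 is the first node v on the
root-to-leaf path with p <= v <= q (go left if both < v, right if both > v).
Walk from root:
  at 38: both 1 and 3 < 38, go left
  at 1: 1 <= 1 <= 3, this is the LCA
LCA = 1


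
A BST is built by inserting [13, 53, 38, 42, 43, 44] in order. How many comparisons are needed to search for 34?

Search path for 34: 13 -> 53 -> 38
Found: False
Comparisons: 3


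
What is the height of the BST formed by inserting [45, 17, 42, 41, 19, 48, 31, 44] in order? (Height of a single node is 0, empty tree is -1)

Insertion order: [45, 17, 42, 41, 19, 48, 31, 44]
Tree (level-order array): [45, 17, 48, None, 42, None, None, 41, 44, 19, None, None, None, None, 31]
Compute height bottom-up (empty subtree = -1):
  height(31) = 1 + max(-1, -1) = 0
  height(19) = 1 + max(-1, 0) = 1
  height(41) = 1 + max(1, -1) = 2
  height(44) = 1 + max(-1, -1) = 0
  height(42) = 1 + max(2, 0) = 3
  height(17) = 1 + max(-1, 3) = 4
  height(48) = 1 + max(-1, -1) = 0
  height(45) = 1 + max(4, 0) = 5
Height = 5


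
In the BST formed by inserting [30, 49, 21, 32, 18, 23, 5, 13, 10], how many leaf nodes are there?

Tree built from: [30, 49, 21, 32, 18, 23, 5, 13, 10]
Tree (level-order array): [30, 21, 49, 18, 23, 32, None, 5, None, None, None, None, None, None, 13, 10]
Rule: A leaf has 0 children.
Per-node child counts:
  node 30: 2 child(ren)
  node 21: 2 child(ren)
  node 18: 1 child(ren)
  node 5: 1 child(ren)
  node 13: 1 child(ren)
  node 10: 0 child(ren)
  node 23: 0 child(ren)
  node 49: 1 child(ren)
  node 32: 0 child(ren)
Matching nodes: [10, 23, 32]
Count of leaf nodes: 3


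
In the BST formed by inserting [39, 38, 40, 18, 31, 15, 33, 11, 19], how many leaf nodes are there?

Tree built from: [39, 38, 40, 18, 31, 15, 33, 11, 19]
Tree (level-order array): [39, 38, 40, 18, None, None, None, 15, 31, 11, None, 19, 33]
Rule: A leaf has 0 children.
Per-node child counts:
  node 39: 2 child(ren)
  node 38: 1 child(ren)
  node 18: 2 child(ren)
  node 15: 1 child(ren)
  node 11: 0 child(ren)
  node 31: 2 child(ren)
  node 19: 0 child(ren)
  node 33: 0 child(ren)
  node 40: 0 child(ren)
Matching nodes: [11, 19, 33, 40]
Count of leaf nodes: 4


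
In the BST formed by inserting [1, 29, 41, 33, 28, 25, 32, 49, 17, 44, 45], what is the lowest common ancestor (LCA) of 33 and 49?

Tree insertion order: [1, 29, 41, 33, 28, 25, 32, 49, 17, 44, 45]
Tree (level-order array): [1, None, 29, 28, 41, 25, None, 33, 49, 17, None, 32, None, 44, None, None, None, None, None, None, 45]
In a BST, the LCA of p=33, q=49 is the first node v on the
root-to-leaf path with p <= v <= q (go left if both < v, right if both > v).
Walk from root:
  at 1: both 33 and 49 > 1, go right
  at 29: both 33 and 49 > 29, go right
  at 41: 33 <= 41 <= 49, this is the LCA
LCA = 41


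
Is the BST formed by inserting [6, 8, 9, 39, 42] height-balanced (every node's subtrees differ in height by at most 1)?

Tree (level-order array): [6, None, 8, None, 9, None, 39, None, 42]
Definition: a tree is height-balanced if, at every node, |h(left) - h(right)| <= 1 (empty subtree has height -1).
Bottom-up per-node check:
  node 42: h_left=-1, h_right=-1, diff=0 [OK], height=0
  node 39: h_left=-1, h_right=0, diff=1 [OK], height=1
  node 9: h_left=-1, h_right=1, diff=2 [FAIL (|-1-1|=2 > 1)], height=2
  node 8: h_left=-1, h_right=2, diff=3 [FAIL (|-1-2|=3 > 1)], height=3
  node 6: h_left=-1, h_right=3, diff=4 [FAIL (|-1-3|=4 > 1)], height=4
Node 9 violates the condition: |-1 - 1| = 2 > 1.
Result: Not balanced


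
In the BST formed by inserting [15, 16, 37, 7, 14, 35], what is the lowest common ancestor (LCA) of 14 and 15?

Tree insertion order: [15, 16, 37, 7, 14, 35]
Tree (level-order array): [15, 7, 16, None, 14, None, 37, None, None, 35]
In a BST, the LCA of p=14, q=15 is the first node v on the
root-to-leaf path with p <= v <= q (go left if both < v, right if both > v).
Walk from root:
  at 15: 14 <= 15 <= 15, this is the LCA
LCA = 15


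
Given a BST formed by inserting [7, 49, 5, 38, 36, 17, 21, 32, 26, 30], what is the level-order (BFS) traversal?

Tree insertion order: [7, 49, 5, 38, 36, 17, 21, 32, 26, 30]
Tree (level-order array): [7, 5, 49, None, None, 38, None, 36, None, 17, None, None, 21, None, 32, 26, None, None, 30]
BFS from the root, enqueuing left then right child of each popped node:
  queue [7] -> pop 7, enqueue [5, 49], visited so far: [7]
  queue [5, 49] -> pop 5, enqueue [none], visited so far: [7, 5]
  queue [49] -> pop 49, enqueue [38], visited so far: [7, 5, 49]
  queue [38] -> pop 38, enqueue [36], visited so far: [7, 5, 49, 38]
  queue [36] -> pop 36, enqueue [17], visited so far: [7, 5, 49, 38, 36]
  queue [17] -> pop 17, enqueue [21], visited so far: [7, 5, 49, 38, 36, 17]
  queue [21] -> pop 21, enqueue [32], visited so far: [7, 5, 49, 38, 36, 17, 21]
  queue [32] -> pop 32, enqueue [26], visited so far: [7, 5, 49, 38, 36, 17, 21, 32]
  queue [26] -> pop 26, enqueue [30], visited so far: [7, 5, 49, 38, 36, 17, 21, 32, 26]
  queue [30] -> pop 30, enqueue [none], visited so far: [7, 5, 49, 38, 36, 17, 21, 32, 26, 30]
Result: [7, 5, 49, 38, 36, 17, 21, 32, 26, 30]


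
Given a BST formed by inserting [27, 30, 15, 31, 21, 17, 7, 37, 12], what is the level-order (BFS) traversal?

Tree insertion order: [27, 30, 15, 31, 21, 17, 7, 37, 12]
Tree (level-order array): [27, 15, 30, 7, 21, None, 31, None, 12, 17, None, None, 37]
BFS from the root, enqueuing left then right child of each popped node:
  queue [27] -> pop 27, enqueue [15, 30], visited so far: [27]
  queue [15, 30] -> pop 15, enqueue [7, 21], visited so far: [27, 15]
  queue [30, 7, 21] -> pop 30, enqueue [31], visited so far: [27, 15, 30]
  queue [7, 21, 31] -> pop 7, enqueue [12], visited so far: [27, 15, 30, 7]
  queue [21, 31, 12] -> pop 21, enqueue [17], visited so far: [27, 15, 30, 7, 21]
  queue [31, 12, 17] -> pop 31, enqueue [37], visited so far: [27, 15, 30, 7, 21, 31]
  queue [12, 17, 37] -> pop 12, enqueue [none], visited so far: [27, 15, 30, 7, 21, 31, 12]
  queue [17, 37] -> pop 17, enqueue [none], visited so far: [27, 15, 30, 7, 21, 31, 12, 17]
  queue [37] -> pop 37, enqueue [none], visited so far: [27, 15, 30, 7, 21, 31, 12, 17, 37]
Result: [27, 15, 30, 7, 21, 31, 12, 17, 37]


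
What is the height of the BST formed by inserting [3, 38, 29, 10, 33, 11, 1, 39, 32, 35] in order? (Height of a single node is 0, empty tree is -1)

Insertion order: [3, 38, 29, 10, 33, 11, 1, 39, 32, 35]
Tree (level-order array): [3, 1, 38, None, None, 29, 39, 10, 33, None, None, None, 11, 32, 35]
Compute height bottom-up (empty subtree = -1):
  height(1) = 1 + max(-1, -1) = 0
  height(11) = 1 + max(-1, -1) = 0
  height(10) = 1 + max(-1, 0) = 1
  height(32) = 1 + max(-1, -1) = 0
  height(35) = 1 + max(-1, -1) = 0
  height(33) = 1 + max(0, 0) = 1
  height(29) = 1 + max(1, 1) = 2
  height(39) = 1 + max(-1, -1) = 0
  height(38) = 1 + max(2, 0) = 3
  height(3) = 1 + max(0, 3) = 4
Height = 4


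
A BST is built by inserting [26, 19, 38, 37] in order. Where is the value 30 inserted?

Starting tree (level order): [26, 19, 38, None, None, 37]
Insertion path: 26 -> 38 -> 37
Result: insert 30 as left child of 37
Final tree (level order): [26, 19, 38, None, None, 37, None, 30]


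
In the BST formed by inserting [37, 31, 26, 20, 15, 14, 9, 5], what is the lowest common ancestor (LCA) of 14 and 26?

Tree insertion order: [37, 31, 26, 20, 15, 14, 9, 5]
Tree (level-order array): [37, 31, None, 26, None, 20, None, 15, None, 14, None, 9, None, 5]
In a BST, the LCA of p=14, q=26 is the first node v on the
root-to-leaf path with p <= v <= q (go left if both < v, right if both > v).
Walk from root:
  at 37: both 14 and 26 < 37, go left
  at 31: both 14 and 26 < 31, go left
  at 26: 14 <= 26 <= 26, this is the LCA
LCA = 26
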